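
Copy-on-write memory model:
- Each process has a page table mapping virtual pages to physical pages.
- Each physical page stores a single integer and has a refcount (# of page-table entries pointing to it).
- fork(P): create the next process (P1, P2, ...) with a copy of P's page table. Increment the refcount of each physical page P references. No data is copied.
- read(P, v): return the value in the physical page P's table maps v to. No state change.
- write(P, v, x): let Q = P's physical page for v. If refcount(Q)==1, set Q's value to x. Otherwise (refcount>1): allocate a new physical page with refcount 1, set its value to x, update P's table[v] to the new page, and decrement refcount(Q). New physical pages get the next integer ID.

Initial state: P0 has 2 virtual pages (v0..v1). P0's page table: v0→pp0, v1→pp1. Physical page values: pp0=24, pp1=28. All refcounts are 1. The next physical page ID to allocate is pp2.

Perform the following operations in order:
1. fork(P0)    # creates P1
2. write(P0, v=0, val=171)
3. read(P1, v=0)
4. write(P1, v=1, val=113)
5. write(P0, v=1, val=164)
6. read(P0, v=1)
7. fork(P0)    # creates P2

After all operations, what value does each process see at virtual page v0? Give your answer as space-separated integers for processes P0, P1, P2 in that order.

Op 1: fork(P0) -> P1. 2 ppages; refcounts: pp0:2 pp1:2
Op 2: write(P0, v0, 171). refcount(pp0)=2>1 -> COPY to pp2. 3 ppages; refcounts: pp0:1 pp1:2 pp2:1
Op 3: read(P1, v0) -> 24. No state change.
Op 4: write(P1, v1, 113). refcount(pp1)=2>1 -> COPY to pp3. 4 ppages; refcounts: pp0:1 pp1:1 pp2:1 pp3:1
Op 5: write(P0, v1, 164). refcount(pp1)=1 -> write in place. 4 ppages; refcounts: pp0:1 pp1:1 pp2:1 pp3:1
Op 6: read(P0, v1) -> 164. No state change.
Op 7: fork(P0) -> P2. 4 ppages; refcounts: pp0:1 pp1:2 pp2:2 pp3:1
P0: v0 -> pp2 = 171
P1: v0 -> pp0 = 24
P2: v0 -> pp2 = 171

Answer: 171 24 171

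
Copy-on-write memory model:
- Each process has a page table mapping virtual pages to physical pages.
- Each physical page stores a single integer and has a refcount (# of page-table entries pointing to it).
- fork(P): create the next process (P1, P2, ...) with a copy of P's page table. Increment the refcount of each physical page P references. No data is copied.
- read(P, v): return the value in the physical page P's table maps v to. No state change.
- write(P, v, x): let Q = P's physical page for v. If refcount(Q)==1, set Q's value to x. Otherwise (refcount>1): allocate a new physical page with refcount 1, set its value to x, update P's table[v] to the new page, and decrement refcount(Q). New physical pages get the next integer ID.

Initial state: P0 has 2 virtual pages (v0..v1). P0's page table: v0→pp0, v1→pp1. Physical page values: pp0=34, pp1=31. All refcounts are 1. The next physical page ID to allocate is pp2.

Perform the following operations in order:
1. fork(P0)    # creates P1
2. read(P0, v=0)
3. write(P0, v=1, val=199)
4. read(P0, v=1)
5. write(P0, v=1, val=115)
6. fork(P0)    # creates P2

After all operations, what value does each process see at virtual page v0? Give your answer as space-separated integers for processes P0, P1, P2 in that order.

Op 1: fork(P0) -> P1. 2 ppages; refcounts: pp0:2 pp1:2
Op 2: read(P0, v0) -> 34. No state change.
Op 3: write(P0, v1, 199). refcount(pp1)=2>1 -> COPY to pp2. 3 ppages; refcounts: pp0:2 pp1:1 pp2:1
Op 4: read(P0, v1) -> 199. No state change.
Op 5: write(P0, v1, 115). refcount(pp2)=1 -> write in place. 3 ppages; refcounts: pp0:2 pp1:1 pp2:1
Op 6: fork(P0) -> P2. 3 ppages; refcounts: pp0:3 pp1:1 pp2:2
P0: v0 -> pp0 = 34
P1: v0 -> pp0 = 34
P2: v0 -> pp0 = 34

Answer: 34 34 34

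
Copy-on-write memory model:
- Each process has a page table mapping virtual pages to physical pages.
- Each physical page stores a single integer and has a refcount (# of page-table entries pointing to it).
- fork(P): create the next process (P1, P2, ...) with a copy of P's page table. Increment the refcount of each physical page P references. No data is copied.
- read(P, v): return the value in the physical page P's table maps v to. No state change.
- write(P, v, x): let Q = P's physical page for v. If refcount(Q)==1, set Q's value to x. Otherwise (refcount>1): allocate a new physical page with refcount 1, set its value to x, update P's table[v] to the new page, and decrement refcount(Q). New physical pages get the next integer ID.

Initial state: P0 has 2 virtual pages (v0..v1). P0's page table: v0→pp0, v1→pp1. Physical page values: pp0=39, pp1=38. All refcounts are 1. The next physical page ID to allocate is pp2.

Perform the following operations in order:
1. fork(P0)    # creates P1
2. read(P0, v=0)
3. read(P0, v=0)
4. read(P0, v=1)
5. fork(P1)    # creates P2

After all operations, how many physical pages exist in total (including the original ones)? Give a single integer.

Answer: 2

Derivation:
Op 1: fork(P0) -> P1. 2 ppages; refcounts: pp0:2 pp1:2
Op 2: read(P0, v0) -> 39. No state change.
Op 3: read(P0, v0) -> 39. No state change.
Op 4: read(P0, v1) -> 38. No state change.
Op 5: fork(P1) -> P2. 2 ppages; refcounts: pp0:3 pp1:3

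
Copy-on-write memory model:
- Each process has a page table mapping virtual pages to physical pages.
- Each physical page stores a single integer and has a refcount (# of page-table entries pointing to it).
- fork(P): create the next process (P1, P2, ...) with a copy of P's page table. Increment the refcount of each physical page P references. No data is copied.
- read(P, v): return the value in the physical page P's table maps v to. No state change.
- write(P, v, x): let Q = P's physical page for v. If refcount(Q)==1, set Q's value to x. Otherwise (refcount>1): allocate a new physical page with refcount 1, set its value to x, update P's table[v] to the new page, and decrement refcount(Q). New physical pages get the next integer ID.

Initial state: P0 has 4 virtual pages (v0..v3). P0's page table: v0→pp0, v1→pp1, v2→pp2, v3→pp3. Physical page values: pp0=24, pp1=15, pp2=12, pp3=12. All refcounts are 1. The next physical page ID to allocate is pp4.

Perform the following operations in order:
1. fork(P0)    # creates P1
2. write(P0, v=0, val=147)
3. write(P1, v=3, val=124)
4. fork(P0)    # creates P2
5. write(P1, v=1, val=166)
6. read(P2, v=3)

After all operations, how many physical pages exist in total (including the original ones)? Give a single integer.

Answer: 7

Derivation:
Op 1: fork(P0) -> P1. 4 ppages; refcounts: pp0:2 pp1:2 pp2:2 pp3:2
Op 2: write(P0, v0, 147). refcount(pp0)=2>1 -> COPY to pp4. 5 ppages; refcounts: pp0:1 pp1:2 pp2:2 pp3:2 pp4:1
Op 3: write(P1, v3, 124). refcount(pp3)=2>1 -> COPY to pp5. 6 ppages; refcounts: pp0:1 pp1:2 pp2:2 pp3:1 pp4:1 pp5:1
Op 4: fork(P0) -> P2. 6 ppages; refcounts: pp0:1 pp1:3 pp2:3 pp3:2 pp4:2 pp5:1
Op 5: write(P1, v1, 166). refcount(pp1)=3>1 -> COPY to pp6. 7 ppages; refcounts: pp0:1 pp1:2 pp2:3 pp3:2 pp4:2 pp5:1 pp6:1
Op 6: read(P2, v3) -> 12. No state change.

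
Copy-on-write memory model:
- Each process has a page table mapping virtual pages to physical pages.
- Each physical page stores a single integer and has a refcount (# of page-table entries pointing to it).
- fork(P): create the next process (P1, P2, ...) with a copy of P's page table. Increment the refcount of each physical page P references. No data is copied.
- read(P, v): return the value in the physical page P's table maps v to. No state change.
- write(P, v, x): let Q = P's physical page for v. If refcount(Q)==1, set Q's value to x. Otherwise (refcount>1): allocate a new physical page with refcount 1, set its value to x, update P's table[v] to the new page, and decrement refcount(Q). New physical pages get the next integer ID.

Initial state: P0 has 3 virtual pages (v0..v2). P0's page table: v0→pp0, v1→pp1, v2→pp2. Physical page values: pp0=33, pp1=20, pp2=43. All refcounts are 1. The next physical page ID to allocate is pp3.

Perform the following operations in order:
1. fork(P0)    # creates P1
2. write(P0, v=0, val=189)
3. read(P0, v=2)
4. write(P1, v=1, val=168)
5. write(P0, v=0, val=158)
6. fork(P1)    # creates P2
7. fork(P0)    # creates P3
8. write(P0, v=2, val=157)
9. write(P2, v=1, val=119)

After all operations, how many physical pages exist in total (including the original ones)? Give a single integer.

Op 1: fork(P0) -> P1. 3 ppages; refcounts: pp0:2 pp1:2 pp2:2
Op 2: write(P0, v0, 189). refcount(pp0)=2>1 -> COPY to pp3. 4 ppages; refcounts: pp0:1 pp1:2 pp2:2 pp3:1
Op 3: read(P0, v2) -> 43. No state change.
Op 4: write(P1, v1, 168). refcount(pp1)=2>1 -> COPY to pp4. 5 ppages; refcounts: pp0:1 pp1:1 pp2:2 pp3:1 pp4:1
Op 5: write(P0, v0, 158). refcount(pp3)=1 -> write in place. 5 ppages; refcounts: pp0:1 pp1:1 pp2:2 pp3:1 pp4:1
Op 6: fork(P1) -> P2. 5 ppages; refcounts: pp0:2 pp1:1 pp2:3 pp3:1 pp4:2
Op 7: fork(P0) -> P3. 5 ppages; refcounts: pp0:2 pp1:2 pp2:4 pp3:2 pp4:2
Op 8: write(P0, v2, 157). refcount(pp2)=4>1 -> COPY to pp5. 6 ppages; refcounts: pp0:2 pp1:2 pp2:3 pp3:2 pp4:2 pp5:1
Op 9: write(P2, v1, 119). refcount(pp4)=2>1 -> COPY to pp6. 7 ppages; refcounts: pp0:2 pp1:2 pp2:3 pp3:2 pp4:1 pp5:1 pp6:1

Answer: 7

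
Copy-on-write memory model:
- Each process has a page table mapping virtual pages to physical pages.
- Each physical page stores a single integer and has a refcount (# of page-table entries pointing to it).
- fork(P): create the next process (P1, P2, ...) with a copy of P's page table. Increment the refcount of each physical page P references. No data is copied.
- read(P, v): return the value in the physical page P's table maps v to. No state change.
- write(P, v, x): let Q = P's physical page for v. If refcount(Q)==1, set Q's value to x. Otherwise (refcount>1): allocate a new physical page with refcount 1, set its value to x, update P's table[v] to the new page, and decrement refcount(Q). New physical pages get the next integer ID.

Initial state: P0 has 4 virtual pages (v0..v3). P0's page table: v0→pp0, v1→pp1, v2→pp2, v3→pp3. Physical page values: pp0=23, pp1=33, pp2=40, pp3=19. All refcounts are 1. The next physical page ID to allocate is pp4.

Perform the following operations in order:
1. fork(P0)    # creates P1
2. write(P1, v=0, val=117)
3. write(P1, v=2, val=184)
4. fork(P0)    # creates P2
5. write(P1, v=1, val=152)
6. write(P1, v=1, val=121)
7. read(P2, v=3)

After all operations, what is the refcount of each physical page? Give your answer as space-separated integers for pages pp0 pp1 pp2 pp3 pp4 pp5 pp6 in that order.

Op 1: fork(P0) -> P1. 4 ppages; refcounts: pp0:2 pp1:2 pp2:2 pp3:2
Op 2: write(P1, v0, 117). refcount(pp0)=2>1 -> COPY to pp4. 5 ppages; refcounts: pp0:1 pp1:2 pp2:2 pp3:2 pp4:1
Op 3: write(P1, v2, 184). refcount(pp2)=2>1 -> COPY to pp5. 6 ppages; refcounts: pp0:1 pp1:2 pp2:1 pp3:2 pp4:1 pp5:1
Op 4: fork(P0) -> P2. 6 ppages; refcounts: pp0:2 pp1:3 pp2:2 pp3:3 pp4:1 pp5:1
Op 5: write(P1, v1, 152). refcount(pp1)=3>1 -> COPY to pp6. 7 ppages; refcounts: pp0:2 pp1:2 pp2:2 pp3:3 pp4:1 pp5:1 pp6:1
Op 6: write(P1, v1, 121). refcount(pp6)=1 -> write in place. 7 ppages; refcounts: pp0:2 pp1:2 pp2:2 pp3:3 pp4:1 pp5:1 pp6:1
Op 7: read(P2, v3) -> 19. No state change.

Answer: 2 2 2 3 1 1 1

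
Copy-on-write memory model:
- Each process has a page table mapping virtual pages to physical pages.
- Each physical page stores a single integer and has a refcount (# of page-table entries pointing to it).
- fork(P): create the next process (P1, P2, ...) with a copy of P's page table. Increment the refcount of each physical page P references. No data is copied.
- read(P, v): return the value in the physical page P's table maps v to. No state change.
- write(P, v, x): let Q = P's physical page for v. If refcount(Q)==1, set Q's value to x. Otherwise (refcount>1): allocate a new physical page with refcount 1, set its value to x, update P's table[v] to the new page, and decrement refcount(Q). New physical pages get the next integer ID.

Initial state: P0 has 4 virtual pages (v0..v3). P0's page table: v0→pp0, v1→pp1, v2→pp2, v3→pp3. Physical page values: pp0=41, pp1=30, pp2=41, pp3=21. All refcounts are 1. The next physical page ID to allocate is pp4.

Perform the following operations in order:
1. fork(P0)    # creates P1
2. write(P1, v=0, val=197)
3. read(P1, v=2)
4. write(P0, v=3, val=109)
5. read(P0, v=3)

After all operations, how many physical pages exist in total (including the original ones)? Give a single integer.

Answer: 6

Derivation:
Op 1: fork(P0) -> P1. 4 ppages; refcounts: pp0:2 pp1:2 pp2:2 pp3:2
Op 2: write(P1, v0, 197). refcount(pp0)=2>1 -> COPY to pp4. 5 ppages; refcounts: pp0:1 pp1:2 pp2:2 pp3:2 pp4:1
Op 3: read(P1, v2) -> 41. No state change.
Op 4: write(P0, v3, 109). refcount(pp3)=2>1 -> COPY to pp5. 6 ppages; refcounts: pp0:1 pp1:2 pp2:2 pp3:1 pp4:1 pp5:1
Op 5: read(P0, v3) -> 109. No state change.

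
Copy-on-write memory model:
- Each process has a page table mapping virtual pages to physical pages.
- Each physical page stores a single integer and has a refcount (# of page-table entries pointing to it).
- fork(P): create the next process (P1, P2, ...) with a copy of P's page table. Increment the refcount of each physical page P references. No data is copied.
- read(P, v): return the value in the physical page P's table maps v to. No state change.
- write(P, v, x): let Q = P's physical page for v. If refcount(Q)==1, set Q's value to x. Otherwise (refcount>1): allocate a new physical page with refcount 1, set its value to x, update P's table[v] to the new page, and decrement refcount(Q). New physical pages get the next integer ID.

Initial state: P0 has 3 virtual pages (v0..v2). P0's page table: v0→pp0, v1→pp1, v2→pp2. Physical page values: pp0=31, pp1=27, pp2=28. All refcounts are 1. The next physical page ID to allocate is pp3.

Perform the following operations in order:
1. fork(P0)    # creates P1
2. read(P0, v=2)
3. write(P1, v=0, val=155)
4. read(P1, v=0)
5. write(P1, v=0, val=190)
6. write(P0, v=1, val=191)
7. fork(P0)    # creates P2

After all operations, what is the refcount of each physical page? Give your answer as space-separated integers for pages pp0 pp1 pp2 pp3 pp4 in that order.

Op 1: fork(P0) -> P1. 3 ppages; refcounts: pp0:2 pp1:2 pp2:2
Op 2: read(P0, v2) -> 28. No state change.
Op 3: write(P1, v0, 155). refcount(pp0)=2>1 -> COPY to pp3. 4 ppages; refcounts: pp0:1 pp1:2 pp2:2 pp3:1
Op 4: read(P1, v0) -> 155. No state change.
Op 5: write(P1, v0, 190). refcount(pp3)=1 -> write in place. 4 ppages; refcounts: pp0:1 pp1:2 pp2:2 pp3:1
Op 6: write(P0, v1, 191). refcount(pp1)=2>1 -> COPY to pp4. 5 ppages; refcounts: pp0:1 pp1:1 pp2:2 pp3:1 pp4:1
Op 7: fork(P0) -> P2. 5 ppages; refcounts: pp0:2 pp1:1 pp2:3 pp3:1 pp4:2

Answer: 2 1 3 1 2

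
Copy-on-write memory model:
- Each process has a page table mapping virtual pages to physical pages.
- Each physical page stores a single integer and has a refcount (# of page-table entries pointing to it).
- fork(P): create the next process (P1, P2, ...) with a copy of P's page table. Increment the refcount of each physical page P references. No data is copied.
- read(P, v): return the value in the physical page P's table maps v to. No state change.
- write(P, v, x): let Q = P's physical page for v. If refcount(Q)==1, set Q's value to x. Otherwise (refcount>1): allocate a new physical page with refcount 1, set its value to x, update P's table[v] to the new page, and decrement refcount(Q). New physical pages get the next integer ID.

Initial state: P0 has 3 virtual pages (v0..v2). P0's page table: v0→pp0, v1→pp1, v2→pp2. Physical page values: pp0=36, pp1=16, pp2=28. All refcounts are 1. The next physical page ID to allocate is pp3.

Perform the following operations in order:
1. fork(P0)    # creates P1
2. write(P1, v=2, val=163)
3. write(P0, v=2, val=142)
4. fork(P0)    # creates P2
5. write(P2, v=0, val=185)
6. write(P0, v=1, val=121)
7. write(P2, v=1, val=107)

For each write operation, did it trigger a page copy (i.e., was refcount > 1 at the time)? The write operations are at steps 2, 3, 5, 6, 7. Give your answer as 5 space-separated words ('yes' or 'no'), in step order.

Op 1: fork(P0) -> P1. 3 ppages; refcounts: pp0:2 pp1:2 pp2:2
Op 2: write(P1, v2, 163). refcount(pp2)=2>1 -> COPY to pp3. 4 ppages; refcounts: pp0:2 pp1:2 pp2:1 pp3:1
Op 3: write(P0, v2, 142). refcount(pp2)=1 -> write in place. 4 ppages; refcounts: pp0:2 pp1:2 pp2:1 pp3:1
Op 4: fork(P0) -> P2. 4 ppages; refcounts: pp0:3 pp1:3 pp2:2 pp3:1
Op 5: write(P2, v0, 185). refcount(pp0)=3>1 -> COPY to pp4. 5 ppages; refcounts: pp0:2 pp1:3 pp2:2 pp3:1 pp4:1
Op 6: write(P0, v1, 121). refcount(pp1)=3>1 -> COPY to pp5. 6 ppages; refcounts: pp0:2 pp1:2 pp2:2 pp3:1 pp4:1 pp5:1
Op 7: write(P2, v1, 107). refcount(pp1)=2>1 -> COPY to pp6. 7 ppages; refcounts: pp0:2 pp1:1 pp2:2 pp3:1 pp4:1 pp5:1 pp6:1

yes no yes yes yes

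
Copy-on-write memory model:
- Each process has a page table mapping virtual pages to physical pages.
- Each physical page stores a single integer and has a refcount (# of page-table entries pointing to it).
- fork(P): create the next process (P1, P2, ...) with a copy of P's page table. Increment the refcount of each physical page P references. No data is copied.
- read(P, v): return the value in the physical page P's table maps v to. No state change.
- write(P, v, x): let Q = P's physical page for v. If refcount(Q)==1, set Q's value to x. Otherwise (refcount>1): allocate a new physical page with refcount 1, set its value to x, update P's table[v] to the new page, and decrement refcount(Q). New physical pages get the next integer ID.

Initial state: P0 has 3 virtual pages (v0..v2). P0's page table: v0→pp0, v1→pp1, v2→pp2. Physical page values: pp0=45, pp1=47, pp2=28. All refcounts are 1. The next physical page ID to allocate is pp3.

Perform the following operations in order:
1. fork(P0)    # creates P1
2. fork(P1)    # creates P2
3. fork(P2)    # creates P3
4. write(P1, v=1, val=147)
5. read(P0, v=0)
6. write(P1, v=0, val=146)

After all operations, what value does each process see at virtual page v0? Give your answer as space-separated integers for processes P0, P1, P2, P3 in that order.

Answer: 45 146 45 45

Derivation:
Op 1: fork(P0) -> P1. 3 ppages; refcounts: pp0:2 pp1:2 pp2:2
Op 2: fork(P1) -> P2. 3 ppages; refcounts: pp0:3 pp1:3 pp2:3
Op 3: fork(P2) -> P3. 3 ppages; refcounts: pp0:4 pp1:4 pp2:4
Op 4: write(P1, v1, 147). refcount(pp1)=4>1 -> COPY to pp3. 4 ppages; refcounts: pp0:4 pp1:3 pp2:4 pp3:1
Op 5: read(P0, v0) -> 45. No state change.
Op 6: write(P1, v0, 146). refcount(pp0)=4>1 -> COPY to pp4. 5 ppages; refcounts: pp0:3 pp1:3 pp2:4 pp3:1 pp4:1
P0: v0 -> pp0 = 45
P1: v0 -> pp4 = 146
P2: v0 -> pp0 = 45
P3: v0 -> pp0 = 45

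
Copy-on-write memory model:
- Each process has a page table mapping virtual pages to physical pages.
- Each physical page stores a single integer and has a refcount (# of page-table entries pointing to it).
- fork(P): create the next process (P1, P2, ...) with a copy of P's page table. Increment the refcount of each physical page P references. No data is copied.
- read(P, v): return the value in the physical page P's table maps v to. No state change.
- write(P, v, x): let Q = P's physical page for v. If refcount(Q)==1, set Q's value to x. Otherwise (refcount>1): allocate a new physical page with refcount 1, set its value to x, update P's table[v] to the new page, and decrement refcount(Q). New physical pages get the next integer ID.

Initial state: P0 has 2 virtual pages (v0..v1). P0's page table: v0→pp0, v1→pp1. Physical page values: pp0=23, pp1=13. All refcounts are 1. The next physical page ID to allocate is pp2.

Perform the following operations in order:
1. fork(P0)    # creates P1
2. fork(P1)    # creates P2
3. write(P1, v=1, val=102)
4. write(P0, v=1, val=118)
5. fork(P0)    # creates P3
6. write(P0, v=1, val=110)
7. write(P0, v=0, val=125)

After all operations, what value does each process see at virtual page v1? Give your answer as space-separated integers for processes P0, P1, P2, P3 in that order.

Op 1: fork(P0) -> P1. 2 ppages; refcounts: pp0:2 pp1:2
Op 2: fork(P1) -> P2. 2 ppages; refcounts: pp0:3 pp1:3
Op 3: write(P1, v1, 102). refcount(pp1)=3>1 -> COPY to pp2. 3 ppages; refcounts: pp0:3 pp1:2 pp2:1
Op 4: write(P0, v1, 118). refcount(pp1)=2>1 -> COPY to pp3. 4 ppages; refcounts: pp0:3 pp1:1 pp2:1 pp3:1
Op 5: fork(P0) -> P3. 4 ppages; refcounts: pp0:4 pp1:1 pp2:1 pp3:2
Op 6: write(P0, v1, 110). refcount(pp3)=2>1 -> COPY to pp4. 5 ppages; refcounts: pp0:4 pp1:1 pp2:1 pp3:1 pp4:1
Op 7: write(P0, v0, 125). refcount(pp0)=4>1 -> COPY to pp5. 6 ppages; refcounts: pp0:3 pp1:1 pp2:1 pp3:1 pp4:1 pp5:1
P0: v1 -> pp4 = 110
P1: v1 -> pp2 = 102
P2: v1 -> pp1 = 13
P3: v1 -> pp3 = 118

Answer: 110 102 13 118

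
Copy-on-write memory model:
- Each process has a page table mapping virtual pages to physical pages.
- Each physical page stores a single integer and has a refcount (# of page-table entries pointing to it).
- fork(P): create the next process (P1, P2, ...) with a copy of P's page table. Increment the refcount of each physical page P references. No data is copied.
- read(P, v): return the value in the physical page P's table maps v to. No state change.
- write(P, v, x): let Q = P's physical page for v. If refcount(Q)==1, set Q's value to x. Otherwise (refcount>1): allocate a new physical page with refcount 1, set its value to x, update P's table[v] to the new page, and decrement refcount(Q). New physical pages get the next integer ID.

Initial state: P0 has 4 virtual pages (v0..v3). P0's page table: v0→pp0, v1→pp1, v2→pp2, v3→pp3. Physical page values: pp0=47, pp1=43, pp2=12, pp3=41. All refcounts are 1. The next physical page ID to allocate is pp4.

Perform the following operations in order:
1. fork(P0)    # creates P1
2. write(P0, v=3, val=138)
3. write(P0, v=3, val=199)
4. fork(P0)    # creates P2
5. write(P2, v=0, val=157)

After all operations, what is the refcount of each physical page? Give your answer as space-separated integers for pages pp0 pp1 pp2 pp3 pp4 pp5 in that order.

Op 1: fork(P0) -> P1. 4 ppages; refcounts: pp0:2 pp1:2 pp2:2 pp3:2
Op 2: write(P0, v3, 138). refcount(pp3)=2>1 -> COPY to pp4. 5 ppages; refcounts: pp0:2 pp1:2 pp2:2 pp3:1 pp4:1
Op 3: write(P0, v3, 199). refcount(pp4)=1 -> write in place. 5 ppages; refcounts: pp0:2 pp1:2 pp2:2 pp3:1 pp4:1
Op 4: fork(P0) -> P2. 5 ppages; refcounts: pp0:3 pp1:3 pp2:3 pp3:1 pp4:2
Op 5: write(P2, v0, 157). refcount(pp0)=3>1 -> COPY to pp5. 6 ppages; refcounts: pp0:2 pp1:3 pp2:3 pp3:1 pp4:2 pp5:1

Answer: 2 3 3 1 2 1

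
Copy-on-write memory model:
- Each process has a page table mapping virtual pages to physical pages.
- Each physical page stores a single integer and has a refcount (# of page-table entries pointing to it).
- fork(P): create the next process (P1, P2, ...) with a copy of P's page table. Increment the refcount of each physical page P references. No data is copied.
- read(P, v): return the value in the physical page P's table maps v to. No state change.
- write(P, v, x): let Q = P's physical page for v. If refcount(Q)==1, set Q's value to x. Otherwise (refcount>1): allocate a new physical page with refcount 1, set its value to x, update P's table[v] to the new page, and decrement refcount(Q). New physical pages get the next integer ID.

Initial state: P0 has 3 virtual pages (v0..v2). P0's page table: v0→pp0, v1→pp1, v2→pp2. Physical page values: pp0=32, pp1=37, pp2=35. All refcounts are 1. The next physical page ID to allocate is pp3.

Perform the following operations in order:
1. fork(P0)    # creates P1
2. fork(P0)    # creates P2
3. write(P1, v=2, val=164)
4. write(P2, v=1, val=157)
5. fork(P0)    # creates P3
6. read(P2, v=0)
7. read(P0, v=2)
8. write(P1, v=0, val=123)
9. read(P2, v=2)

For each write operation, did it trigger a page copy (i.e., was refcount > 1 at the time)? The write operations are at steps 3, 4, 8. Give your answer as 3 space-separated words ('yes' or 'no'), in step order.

Op 1: fork(P0) -> P1. 3 ppages; refcounts: pp0:2 pp1:2 pp2:2
Op 2: fork(P0) -> P2. 3 ppages; refcounts: pp0:3 pp1:3 pp2:3
Op 3: write(P1, v2, 164). refcount(pp2)=3>1 -> COPY to pp3. 4 ppages; refcounts: pp0:3 pp1:3 pp2:2 pp3:1
Op 4: write(P2, v1, 157). refcount(pp1)=3>1 -> COPY to pp4. 5 ppages; refcounts: pp0:3 pp1:2 pp2:2 pp3:1 pp4:1
Op 5: fork(P0) -> P3. 5 ppages; refcounts: pp0:4 pp1:3 pp2:3 pp3:1 pp4:1
Op 6: read(P2, v0) -> 32. No state change.
Op 7: read(P0, v2) -> 35. No state change.
Op 8: write(P1, v0, 123). refcount(pp0)=4>1 -> COPY to pp5. 6 ppages; refcounts: pp0:3 pp1:3 pp2:3 pp3:1 pp4:1 pp5:1
Op 9: read(P2, v2) -> 35. No state change.

yes yes yes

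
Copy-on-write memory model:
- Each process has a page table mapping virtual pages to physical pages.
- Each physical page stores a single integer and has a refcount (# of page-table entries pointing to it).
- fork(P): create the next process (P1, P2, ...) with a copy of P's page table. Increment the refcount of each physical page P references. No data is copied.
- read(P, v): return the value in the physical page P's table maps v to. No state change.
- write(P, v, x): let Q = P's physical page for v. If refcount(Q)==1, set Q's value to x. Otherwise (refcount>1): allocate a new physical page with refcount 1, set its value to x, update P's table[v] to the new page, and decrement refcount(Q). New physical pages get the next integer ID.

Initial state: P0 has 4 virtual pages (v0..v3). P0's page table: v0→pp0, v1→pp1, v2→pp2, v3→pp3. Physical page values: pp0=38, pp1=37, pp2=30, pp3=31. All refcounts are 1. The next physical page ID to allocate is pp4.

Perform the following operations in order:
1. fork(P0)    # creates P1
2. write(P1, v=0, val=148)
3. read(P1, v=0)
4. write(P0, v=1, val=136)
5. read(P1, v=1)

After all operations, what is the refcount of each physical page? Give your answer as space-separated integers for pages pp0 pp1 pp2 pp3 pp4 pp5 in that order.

Answer: 1 1 2 2 1 1

Derivation:
Op 1: fork(P0) -> P1. 4 ppages; refcounts: pp0:2 pp1:2 pp2:2 pp3:2
Op 2: write(P1, v0, 148). refcount(pp0)=2>1 -> COPY to pp4. 5 ppages; refcounts: pp0:1 pp1:2 pp2:2 pp3:2 pp4:1
Op 3: read(P1, v0) -> 148. No state change.
Op 4: write(P0, v1, 136). refcount(pp1)=2>1 -> COPY to pp5. 6 ppages; refcounts: pp0:1 pp1:1 pp2:2 pp3:2 pp4:1 pp5:1
Op 5: read(P1, v1) -> 37. No state change.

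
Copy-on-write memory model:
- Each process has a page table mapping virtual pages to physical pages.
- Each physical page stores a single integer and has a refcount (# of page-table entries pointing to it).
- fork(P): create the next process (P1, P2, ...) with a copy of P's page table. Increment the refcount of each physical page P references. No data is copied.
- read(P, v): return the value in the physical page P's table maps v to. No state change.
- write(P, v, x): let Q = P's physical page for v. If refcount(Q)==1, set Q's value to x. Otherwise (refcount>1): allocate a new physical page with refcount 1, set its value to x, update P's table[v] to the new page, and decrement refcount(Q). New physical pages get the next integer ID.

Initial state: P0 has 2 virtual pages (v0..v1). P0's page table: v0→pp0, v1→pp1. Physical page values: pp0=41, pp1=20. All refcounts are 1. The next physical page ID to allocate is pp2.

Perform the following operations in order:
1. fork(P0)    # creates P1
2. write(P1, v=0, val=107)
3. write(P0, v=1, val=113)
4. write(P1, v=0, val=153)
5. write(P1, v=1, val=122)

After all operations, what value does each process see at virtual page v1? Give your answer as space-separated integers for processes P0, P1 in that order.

Op 1: fork(P0) -> P1. 2 ppages; refcounts: pp0:2 pp1:2
Op 2: write(P1, v0, 107). refcount(pp0)=2>1 -> COPY to pp2. 3 ppages; refcounts: pp0:1 pp1:2 pp2:1
Op 3: write(P0, v1, 113). refcount(pp1)=2>1 -> COPY to pp3. 4 ppages; refcounts: pp0:1 pp1:1 pp2:1 pp3:1
Op 4: write(P1, v0, 153). refcount(pp2)=1 -> write in place. 4 ppages; refcounts: pp0:1 pp1:1 pp2:1 pp3:1
Op 5: write(P1, v1, 122). refcount(pp1)=1 -> write in place. 4 ppages; refcounts: pp0:1 pp1:1 pp2:1 pp3:1
P0: v1 -> pp3 = 113
P1: v1 -> pp1 = 122

Answer: 113 122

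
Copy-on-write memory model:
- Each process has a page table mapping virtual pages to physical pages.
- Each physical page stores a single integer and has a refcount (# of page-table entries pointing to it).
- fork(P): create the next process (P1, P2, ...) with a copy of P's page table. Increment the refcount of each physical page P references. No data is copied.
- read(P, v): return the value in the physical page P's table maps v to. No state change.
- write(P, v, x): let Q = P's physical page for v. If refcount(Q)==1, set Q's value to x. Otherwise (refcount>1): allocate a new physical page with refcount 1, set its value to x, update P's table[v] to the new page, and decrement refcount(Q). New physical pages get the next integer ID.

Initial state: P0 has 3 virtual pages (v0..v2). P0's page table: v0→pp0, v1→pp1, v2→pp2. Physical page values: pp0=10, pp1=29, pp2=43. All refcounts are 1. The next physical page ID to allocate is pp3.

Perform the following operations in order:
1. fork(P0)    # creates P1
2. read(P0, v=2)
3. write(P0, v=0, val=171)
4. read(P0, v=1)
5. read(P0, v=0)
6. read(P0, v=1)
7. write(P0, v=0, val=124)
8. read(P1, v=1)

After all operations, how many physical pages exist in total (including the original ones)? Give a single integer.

Op 1: fork(P0) -> P1. 3 ppages; refcounts: pp0:2 pp1:2 pp2:2
Op 2: read(P0, v2) -> 43. No state change.
Op 3: write(P0, v0, 171). refcount(pp0)=2>1 -> COPY to pp3. 4 ppages; refcounts: pp0:1 pp1:2 pp2:2 pp3:1
Op 4: read(P0, v1) -> 29. No state change.
Op 5: read(P0, v0) -> 171. No state change.
Op 6: read(P0, v1) -> 29. No state change.
Op 7: write(P0, v0, 124). refcount(pp3)=1 -> write in place. 4 ppages; refcounts: pp0:1 pp1:2 pp2:2 pp3:1
Op 8: read(P1, v1) -> 29. No state change.

Answer: 4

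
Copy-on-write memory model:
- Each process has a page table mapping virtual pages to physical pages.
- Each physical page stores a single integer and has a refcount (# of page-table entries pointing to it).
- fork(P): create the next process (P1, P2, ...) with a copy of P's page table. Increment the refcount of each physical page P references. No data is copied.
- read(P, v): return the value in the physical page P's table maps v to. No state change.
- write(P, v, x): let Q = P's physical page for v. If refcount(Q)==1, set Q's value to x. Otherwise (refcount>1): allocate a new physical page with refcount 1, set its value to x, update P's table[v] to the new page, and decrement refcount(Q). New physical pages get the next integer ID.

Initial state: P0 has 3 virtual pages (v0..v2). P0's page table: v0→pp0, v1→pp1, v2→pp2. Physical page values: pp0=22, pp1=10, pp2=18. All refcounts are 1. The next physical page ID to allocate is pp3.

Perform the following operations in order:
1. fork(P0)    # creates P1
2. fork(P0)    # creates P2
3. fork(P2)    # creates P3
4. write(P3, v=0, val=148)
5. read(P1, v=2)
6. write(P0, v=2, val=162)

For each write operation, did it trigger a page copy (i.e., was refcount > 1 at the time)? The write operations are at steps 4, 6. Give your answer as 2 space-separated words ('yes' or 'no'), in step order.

Op 1: fork(P0) -> P1. 3 ppages; refcounts: pp0:2 pp1:2 pp2:2
Op 2: fork(P0) -> P2. 3 ppages; refcounts: pp0:3 pp1:3 pp2:3
Op 3: fork(P2) -> P3. 3 ppages; refcounts: pp0:4 pp1:4 pp2:4
Op 4: write(P3, v0, 148). refcount(pp0)=4>1 -> COPY to pp3. 4 ppages; refcounts: pp0:3 pp1:4 pp2:4 pp3:1
Op 5: read(P1, v2) -> 18. No state change.
Op 6: write(P0, v2, 162). refcount(pp2)=4>1 -> COPY to pp4. 5 ppages; refcounts: pp0:3 pp1:4 pp2:3 pp3:1 pp4:1

yes yes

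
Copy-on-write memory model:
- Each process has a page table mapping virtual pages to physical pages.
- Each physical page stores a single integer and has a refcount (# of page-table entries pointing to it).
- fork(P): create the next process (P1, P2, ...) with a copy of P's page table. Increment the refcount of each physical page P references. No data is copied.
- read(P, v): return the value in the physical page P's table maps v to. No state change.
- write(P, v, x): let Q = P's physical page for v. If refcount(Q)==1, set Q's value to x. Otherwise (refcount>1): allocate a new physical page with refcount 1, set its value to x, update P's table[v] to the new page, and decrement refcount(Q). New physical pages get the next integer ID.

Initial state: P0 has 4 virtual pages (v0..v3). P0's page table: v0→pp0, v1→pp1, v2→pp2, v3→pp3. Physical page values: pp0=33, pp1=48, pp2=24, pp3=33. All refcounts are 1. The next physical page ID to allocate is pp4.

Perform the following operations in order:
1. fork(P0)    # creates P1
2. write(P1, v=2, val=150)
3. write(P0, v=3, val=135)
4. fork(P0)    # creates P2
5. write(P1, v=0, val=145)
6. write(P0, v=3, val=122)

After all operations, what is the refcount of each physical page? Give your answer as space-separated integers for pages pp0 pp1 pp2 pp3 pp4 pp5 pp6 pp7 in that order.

Answer: 2 3 2 1 1 1 1 1

Derivation:
Op 1: fork(P0) -> P1. 4 ppages; refcounts: pp0:2 pp1:2 pp2:2 pp3:2
Op 2: write(P1, v2, 150). refcount(pp2)=2>1 -> COPY to pp4. 5 ppages; refcounts: pp0:2 pp1:2 pp2:1 pp3:2 pp4:1
Op 3: write(P0, v3, 135). refcount(pp3)=2>1 -> COPY to pp5. 6 ppages; refcounts: pp0:2 pp1:2 pp2:1 pp3:1 pp4:1 pp5:1
Op 4: fork(P0) -> P2. 6 ppages; refcounts: pp0:3 pp1:3 pp2:2 pp3:1 pp4:1 pp5:2
Op 5: write(P1, v0, 145). refcount(pp0)=3>1 -> COPY to pp6. 7 ppages; refcounts: pp0:2 pp1:3 pp2:2 pp3:1 pp4:1 pp5:2 pp6:1
Op 6: write(P0, v3, 122). refcount(pp5)=2>1 -> COPY to pp7. 8 ppages; refcounts: pp0:2 pp1:3 pp2:2 pp3:1 pp4:1 pp5:1 pp6:1 pp7:1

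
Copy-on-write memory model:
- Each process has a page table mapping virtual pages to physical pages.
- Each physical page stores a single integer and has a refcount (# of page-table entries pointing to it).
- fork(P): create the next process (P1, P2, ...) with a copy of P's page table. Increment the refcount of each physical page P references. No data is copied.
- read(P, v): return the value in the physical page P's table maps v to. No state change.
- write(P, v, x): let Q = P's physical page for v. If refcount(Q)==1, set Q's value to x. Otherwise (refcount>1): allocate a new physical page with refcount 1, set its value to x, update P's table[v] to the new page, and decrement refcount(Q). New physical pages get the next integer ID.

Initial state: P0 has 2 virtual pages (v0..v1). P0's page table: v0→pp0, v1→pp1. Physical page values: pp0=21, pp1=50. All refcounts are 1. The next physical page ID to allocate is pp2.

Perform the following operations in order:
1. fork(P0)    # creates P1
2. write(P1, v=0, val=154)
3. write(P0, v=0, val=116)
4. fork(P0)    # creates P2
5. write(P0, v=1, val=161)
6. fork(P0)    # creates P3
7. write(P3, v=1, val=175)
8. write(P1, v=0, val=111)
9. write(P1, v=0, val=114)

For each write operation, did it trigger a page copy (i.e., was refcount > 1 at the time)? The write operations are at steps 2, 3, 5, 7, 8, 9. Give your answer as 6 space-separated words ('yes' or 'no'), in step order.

Op 1: fork(P0) -> P1. 2 ppages; refcounts: pp0:2 pp1:2
Op 2: write(P1, v0, 154). refcount(pp0)=2>1 -> COPY to pp2. 3 ppages; refcounts: pp0:1 pp1:2 pp2:1
Op 3: write(P0, v0, 116). refcount(pp0)=1 -> write in place. 3 ppages; refcounts: pp0:1 pp1:2 pp2:1
Op 4: fork(P0) -> P2. 3 ppages; refcounts: pp0:2 pp1:3 pp2:1
Op 5: write(P0, v1, 161). refcount(pp1)=3>1 -> COPY to pp3. 4 ppages; refcounts: pp0:2 pp1:2 pp2:1 pp3:1
Op 6: fork(P0) -> P3. 4 ppages; refcounts: pp0:3 pp1:2 pp2:1 pp3:2
Op 7: write(P3, v1, 175). refcount(pp3)=2>1 -> COPY to pp4. 5 ppages; refcounts: pp0:3 pp1:2 pp2:1 pp3:1 pp4:1
Op 8: write(P1, v0, 111). refcount(pp2)=1 -> write in place. 5 ppages; refcounts: pp0:3 pp1:2 pp2:1 pp3:1 pp4:1
Op 9: write(P1, v0, 114). refcount(pp2)=1 -> write in place. 5 ppages; refcounts: pp0:3 pp1:2 pp2:1 pp3:1 pp4:1

yes no yes yes no no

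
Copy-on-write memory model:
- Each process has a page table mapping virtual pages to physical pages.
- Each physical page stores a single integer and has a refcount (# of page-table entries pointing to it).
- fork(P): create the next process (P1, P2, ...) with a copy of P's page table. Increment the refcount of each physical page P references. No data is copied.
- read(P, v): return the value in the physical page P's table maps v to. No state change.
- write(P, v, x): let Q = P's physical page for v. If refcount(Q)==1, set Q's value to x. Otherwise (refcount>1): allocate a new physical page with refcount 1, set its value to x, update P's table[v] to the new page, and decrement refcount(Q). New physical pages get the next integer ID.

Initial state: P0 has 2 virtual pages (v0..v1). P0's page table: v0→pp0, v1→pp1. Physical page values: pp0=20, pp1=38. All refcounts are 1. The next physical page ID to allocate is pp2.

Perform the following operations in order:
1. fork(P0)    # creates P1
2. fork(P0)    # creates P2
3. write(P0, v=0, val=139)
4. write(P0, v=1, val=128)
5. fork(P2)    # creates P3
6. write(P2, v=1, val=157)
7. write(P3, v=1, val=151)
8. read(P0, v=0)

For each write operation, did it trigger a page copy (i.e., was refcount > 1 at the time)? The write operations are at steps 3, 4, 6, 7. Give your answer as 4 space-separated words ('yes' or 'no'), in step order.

Op 1: fork(P0) -> P1. 2 ppages; refcounts: pp0:2 pp1:2
Op 2: fork(P0) -> P2. 2 ppages; refcounts: pp0:3 pp1:3
Op 3: write(P0, v0, 139). refcount(pp0)=3>1 -> COPY to pp2. 3 ppages; refcounts: pp0:2 pp1:3 pp2:1
Op 4: write(P0, v1, 128). refcount(pp1)=3>1 -> COPY to pp3. 4 ppages; refcounts: pp0:2 pp1:2 pp2:1 pp3:1
Op 5: fork(P2) -> P3. 4 ppages; refcounts: pp0:3 pp1:3 pp2:1 pp3:1
Op 6: write(P2, v1, 157). refcount(pp1)=3>1 -> COPY to pp4. 5 ppages; refcounts: pp0:3 pp1:2 pp2:1 pp3:1 pp4:1
Op 7: write(P3, v1, 151). refcount(pp1)=2>1 -> COPY to pp5. 6 ppages; refcounts: pp0:3 pp1:1 pp2:1 pp3:1 pp4:1 pp5:1
Op 8: read(P0, v0) -> 139. No state change.

yes yes yes yes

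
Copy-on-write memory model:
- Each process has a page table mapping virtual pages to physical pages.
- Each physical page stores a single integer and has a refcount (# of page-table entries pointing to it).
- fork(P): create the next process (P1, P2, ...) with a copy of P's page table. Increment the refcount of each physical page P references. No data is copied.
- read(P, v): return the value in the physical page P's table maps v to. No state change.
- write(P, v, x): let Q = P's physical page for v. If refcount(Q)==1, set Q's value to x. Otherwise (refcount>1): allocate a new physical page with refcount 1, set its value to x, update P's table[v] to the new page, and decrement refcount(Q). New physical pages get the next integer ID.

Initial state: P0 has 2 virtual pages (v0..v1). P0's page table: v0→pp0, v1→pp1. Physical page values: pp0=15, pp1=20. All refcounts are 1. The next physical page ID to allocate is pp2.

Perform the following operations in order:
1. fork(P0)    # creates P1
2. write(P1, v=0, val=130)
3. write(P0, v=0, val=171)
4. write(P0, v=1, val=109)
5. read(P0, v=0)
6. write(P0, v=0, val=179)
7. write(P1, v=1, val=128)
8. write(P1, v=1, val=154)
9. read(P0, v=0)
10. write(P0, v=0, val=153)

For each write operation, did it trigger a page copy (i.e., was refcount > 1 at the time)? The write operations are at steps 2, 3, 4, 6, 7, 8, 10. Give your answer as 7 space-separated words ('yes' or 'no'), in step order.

Op 1: fork(P0) -> P1. 2 ppages; refcounts: pp0:2 pp1:2
Op 2: write(P1, v0, 130). refcount(pp0)=2>1 -> COPY to pp2. 3 ppages; refcounts: pp0:1 pp1:2 pp2:1
Op 3: write(P0, v0, 171). refcount(pp0)=1 -> write in place. 3 ppages; refcounts: pp0:1 pp1:2 pp2:1
Op 4: write(P0, v1, 109). refcount(pp1)=2>1 -> COPY to pp3. 4 ppages; refcounts: pp0:1 pp1:1 pp2:1 pp3:1
Op 5: read(P0, v0) -> 171. No state change.
Op 6: write(P0, v0, 179). refcount(pp0)=1 -> write in place. 4 ppages; refcounts: pp0:1 pp1:1 pp2:1 pp3:1
Op 7: write(P1, v1, 128). refcount(pp1)=1 -> write in place. 4 ppages; refcounts: pp0:1 pp1:1 pp2:1 pp3:1
Op 8: write(P1, v1, 154). refcount(pp1)=1 -> write in place. 4 ppages; refcounts: pp0:1 pp1:1 pp2:1 pp3:1
Op 9: read(P0, v0) -> 179. No state change.
Op 10: write(P0, v0, 153). refcount(pp0)=1 -> write in place. 4 ppages; refcounts: pp0:1 pp1:1 pp2:1 pp3:1

yes no yes no no no no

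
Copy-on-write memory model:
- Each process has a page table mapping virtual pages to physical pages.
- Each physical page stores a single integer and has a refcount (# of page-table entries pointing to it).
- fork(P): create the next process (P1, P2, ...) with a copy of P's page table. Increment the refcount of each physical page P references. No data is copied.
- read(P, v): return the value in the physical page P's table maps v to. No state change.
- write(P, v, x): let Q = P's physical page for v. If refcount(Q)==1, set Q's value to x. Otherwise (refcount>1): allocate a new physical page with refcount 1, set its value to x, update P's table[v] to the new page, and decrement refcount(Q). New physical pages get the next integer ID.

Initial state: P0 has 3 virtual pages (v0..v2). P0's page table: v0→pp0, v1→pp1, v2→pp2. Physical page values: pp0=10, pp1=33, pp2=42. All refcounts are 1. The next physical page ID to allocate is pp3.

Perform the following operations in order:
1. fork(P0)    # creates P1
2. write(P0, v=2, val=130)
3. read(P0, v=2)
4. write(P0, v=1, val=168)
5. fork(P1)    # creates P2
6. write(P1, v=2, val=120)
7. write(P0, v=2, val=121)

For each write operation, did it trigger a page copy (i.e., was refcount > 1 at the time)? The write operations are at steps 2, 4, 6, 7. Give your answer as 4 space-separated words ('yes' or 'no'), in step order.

Op 1: fork(P0) -> P1. 3 ppages; refcounts: pp0:2 pp1:2 pp2:2
Op 2: write(P0, v2, 130). refcount(pp2)=2>1 -> COPY to pp3. 4 ppages; refcounts: pp0:2 pp1:2 pp2:1 pp3:1
Op 3: read(P0, v2) -> 130. No state change.
Op 4: write(P0, v1, 168). refcount(pp1)=2>1 -> COPY to pp4. 5 ppages; refcounts: pp0:2 pp1:1 pp2:1 pp3:1 pp4:1
Op 5: fork(P1) -> P2. 5 ppages; refcounts: pp0:3 pp1:2 pp2:2 pp3:1 pp4:1
Op 6: write(P1, v2, 120). refcount(pp2)=2>1 -> COPY to pp5. 6 ppages; refcounts: pp0:3 pp1:2 pp2:1 pp3:1 pp4:1 pp5:1
Op 7: write(P0, v2, 121). refcount(pp3)=1 -> write in place. 6 ppages; refcounts: pp0:3 pp1:2 pp2:1 pp3:1 pp4:1 pp5:1

yes yes yes no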